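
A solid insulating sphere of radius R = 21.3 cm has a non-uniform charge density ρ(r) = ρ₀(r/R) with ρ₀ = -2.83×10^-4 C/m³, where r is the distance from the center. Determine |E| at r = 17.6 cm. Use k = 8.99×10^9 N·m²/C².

1.16e6 V/m

By spherical symmetry E is radial; choose a Gaussian sphere of radius r = 17.6 cm (r < R).
Integrate the density: Q_enc = 4π ∫₀^r ρ₀(r'/R)^1 r'² dr' = 4πρ₀ r^4/(4·R) = -4.005e-6 C.
Applying ∮E·dA = Q_enc/ε₀ with Φ = E(4πr²):
E = k|Q_enc|/r² = (8.99×10^9)(4.005e-6)/(0.176)² = 1.16×10^6 N/C.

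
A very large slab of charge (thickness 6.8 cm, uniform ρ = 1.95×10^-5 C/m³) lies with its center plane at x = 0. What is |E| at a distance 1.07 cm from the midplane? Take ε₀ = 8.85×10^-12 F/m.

By symmetry E is perpendicular to the slab. A Gaussian pillbox from −1.07 cm to +1.07 cm (face area A) lies entirely within the slab.
Q_enc = ρ·(2x)·A and flux = 2EA, so 2EA = 2ρxA/ε₀ ⇒ E = |ρ|x/ε₀.
E = (1.95e-5)(0.0107)/(8.85×10^-12) = 2.36e4 N/C.

E = 2.36e4 V/m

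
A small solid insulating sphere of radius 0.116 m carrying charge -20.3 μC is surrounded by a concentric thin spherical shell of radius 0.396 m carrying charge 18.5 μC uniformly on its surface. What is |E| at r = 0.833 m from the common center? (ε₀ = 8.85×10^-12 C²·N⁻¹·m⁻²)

E ≈ 2.33×10^4 N/C

Symmetry ⇒ E = E(r) r̂. Gaussian sphere of radius r = 0.833 m (r > 0.396 m, enclosing both).
Q_enc = (-20.3 μC) + (18.5 μC) = -1.80e-6 C.
Applying ∮E·dA = Q_enc/ε₀ with Φ = E(4πr²):
E = |Q_enc|/(4πε₀r²) = (1.80×10^-6)/(4π·8.85×10^-12·(0.833)²) = 2.33×10^4 N/C.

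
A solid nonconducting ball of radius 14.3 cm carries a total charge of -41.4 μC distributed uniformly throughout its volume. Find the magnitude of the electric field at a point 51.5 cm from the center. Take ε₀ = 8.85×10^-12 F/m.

|E| = 1.40×10^6 N/C

Take a concentric spherical Gaussian surface of radius r = 51.5 cm (r > R, so the entire charge is enclosed).
Q_enc = -41.4 μC = -4.14×10^-5 C.
Since E is radial and uniform over the Gaussian sphere, Φ = E·4πr² = Q_enc/ε₀.
E = |Q_enc|/(4πε₀r²) = (4.14e-5)/(4π·8.85×10^-12·(0.515)²) = 1.40e6 N/C.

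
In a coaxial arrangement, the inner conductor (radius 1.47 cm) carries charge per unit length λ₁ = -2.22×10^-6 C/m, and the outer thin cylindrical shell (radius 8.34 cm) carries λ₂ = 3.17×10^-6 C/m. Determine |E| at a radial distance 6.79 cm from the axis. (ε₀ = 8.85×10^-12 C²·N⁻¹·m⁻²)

Take a coaxial cylindrical Gaussian surface of radius r = 6.79 cm and length L (between the conductors, 1.47 cm < r < 8.34 cm).
The shell at 8.34 cm lies outside the Gaussian surface, so λ_enc = λ₁ = -2.22×10^-6 C/m.
Since E is radial and uniform over the curved surface, Φ = E·2πrL = Q_enc/ε₀ = λ_enc L/ε₀.
E = |λ_enc|/(2πε₀r) = (2.22×10^-6)/(2π·8.85×10^-12·0.0679) = 5.88×10^5 N/C.

E = 5.88×10^5 N/C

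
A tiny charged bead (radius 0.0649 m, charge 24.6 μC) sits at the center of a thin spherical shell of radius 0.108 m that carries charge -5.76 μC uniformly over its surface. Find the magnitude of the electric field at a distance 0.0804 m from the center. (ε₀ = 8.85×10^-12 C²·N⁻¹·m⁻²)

By spherical symmetry E is radial; choose a Gaussian sphere of radius r = 0.0804 m (between the bodies, 0.0649 m < r < 0.108 m).
The shell at 0.108 m lies outside the Gaussian surface, so Q_enc = 24.6 μC = 2.46×10^-5 C.
Applying ∮E·dA = Q_enc/ε₀ with Φ = E(4πr²):
E = |Q_enc|/(4πε₀r²) = (2.46e-5)/(4π·8.85×10^-12·(0.0804)²) = 3.42e7 N/C.

E ≈ 3.42×10^7 V/m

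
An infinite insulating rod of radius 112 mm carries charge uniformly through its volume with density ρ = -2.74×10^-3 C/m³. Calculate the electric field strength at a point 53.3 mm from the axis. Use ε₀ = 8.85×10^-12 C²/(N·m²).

Coaxial Gaussian cylinder, radius r = 53.3 mm, length L (r < R).
Charge inside radius r per length L is ρ·πr²·L, so λ_enc = ρπr² = -2.445×10^-5 C/m.
Gauss's law: E·2πrL = λ_enc L/ε₀.
E = |λ_enc|/(2πε₀r) = (2.445e-5)/(2π·8.85×10^-12·0.0533) = 8.25×10^6 N/C.

|E| ≈ 8.25×10^6 N/C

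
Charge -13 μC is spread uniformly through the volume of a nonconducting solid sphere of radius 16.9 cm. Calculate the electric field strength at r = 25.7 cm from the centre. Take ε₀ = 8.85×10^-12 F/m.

E = 1.77×10^6 V/m

Symmetry ⇒ E = E(r) r̂. Gaussian sphere of radius r = 25.7 cm (r > R, so the entire charge is enclosed).
Q_enc = -13 μC = -1.30e-5 C.
Applying ∮E·dA = Q_enc/ε₀ with Φ = E(4πr²):
E = |Q_enc|/(4πε₀r²) = (1.30×10^-5)/(4π·8.85×10^-12·(0.257)²) = 1.77e6 N/C.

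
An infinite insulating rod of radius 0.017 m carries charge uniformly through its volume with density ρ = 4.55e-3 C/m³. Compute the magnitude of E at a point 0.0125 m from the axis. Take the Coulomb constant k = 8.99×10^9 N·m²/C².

E = 3.21×10^6 N/C

Choose a coaxial cylinder of radius r = 0.0125 m (arbitrary length L) as the Gaussian surface (r < R).
Enclosed charge per unit length: λ_enc = ρ·πr² = (4.55×10^-3)π(0.0125)² = 2.233e-6 C/m.
By Gauss's law (flux through the curved wall only), E·2πrL = λ_enc L/ε₀.
E = 2k|λ_enc|/r = 2(8.99×10^9)(2.233×10^-6)/(0.0125) = 3.21×10^6 N/C.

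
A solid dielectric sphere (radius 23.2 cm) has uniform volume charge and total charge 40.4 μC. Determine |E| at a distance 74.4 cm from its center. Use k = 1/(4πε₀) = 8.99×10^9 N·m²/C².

6.56e5 N/C

Symmetry ⇒ E = E(r) r̂. Gaussian sphere of radius r = 74.4 cm (r > R, so the entire charge is enclosed).
Q_enc = 40.4 μC = 4.04e-5 C.
Gauss's law: E·4πr² = Q_enc/ε₀.
E = k|Q_enc|/r² = (8.99×10^9)(4.04×10^-5)/(0.744)² = 6.56×10^5 N/C.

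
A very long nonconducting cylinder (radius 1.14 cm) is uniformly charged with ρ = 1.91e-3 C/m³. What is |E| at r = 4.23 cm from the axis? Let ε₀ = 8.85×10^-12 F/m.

3.32×10^5 V/m

By cylindrical symmetry E is radial; use a coaxial Gaussian cylinder of radius 4.23 cm and length L (r > 1.14 cm, full cross-section enclosed).
λ_enc = ρ·πR² = (1.91×10^-3)π(0.0114)² = 7.798×10^-7 C/m.
Gauss's law: E·2πrL = λ_enc L/ε₀.
E = |λ_enc|/(2πε₀r) = (7.798×10^-7)/(2π·8.85×10^-12·0.0423) = 3.32×10^5 N/C.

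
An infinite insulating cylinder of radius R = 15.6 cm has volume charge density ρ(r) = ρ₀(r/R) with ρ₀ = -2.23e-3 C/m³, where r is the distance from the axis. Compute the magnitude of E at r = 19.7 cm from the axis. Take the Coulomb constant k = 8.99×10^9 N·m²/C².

By cylindrical symmetry E is radial; use a coaxial Gaussian cylinder of radius 19.7 cm and length L (r > R, full charge per length enclosed).
λ_enc = 2π ∫₀^R ρ₀(r'/R)^1 r' dr' = 2πρ₀R²/3 = -1.137×10^-4 C/m.
By Gauss's law (flux through the curved wall only), E·2πrL = λ_enc L/ε₀.
E = 2k|λ_enc|/r = 2(8.99×10^9)(1.137×10^-4)/(0.197) = 1.04×10^7 N/C.

|E| ≈ 1.04×10^7 N/C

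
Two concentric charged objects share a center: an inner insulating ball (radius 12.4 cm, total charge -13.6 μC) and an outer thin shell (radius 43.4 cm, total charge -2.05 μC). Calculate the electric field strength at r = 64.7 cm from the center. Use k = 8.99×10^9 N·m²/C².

Take a concentric spherical Gaussian surface of radius r = 64.7 cm (r > 43.4 cm, enclosing both).
Q_enc = (-13.6 μC) + (-2.05 μC) = -1.565e-5 C.
By Gauss's law, ∮E·dA = E·4πr² = Q_enc/ε₀.
E = k|Q_enc|/r² = (8.99×10^9)(1.565×10^-5)/(0.647)² = 3.36×10^5 N/C.

|E| = 3.36e5 V/m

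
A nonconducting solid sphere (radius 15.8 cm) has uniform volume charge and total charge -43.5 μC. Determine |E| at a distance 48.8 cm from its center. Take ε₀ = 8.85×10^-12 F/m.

|E| = 1.64×10^6 V/m

Symmetry ⇒ E = E(r) r̂. Gaussian sphere of radius r = 48.8 cm (r > R, so the entire charge is enclosed).
Q_enc = -43.5 μC = -4.35e-5 C.
Since E is radial and uniform over the Gaussian sphere, Φ = E·4πr² = Q_enc/ε₀.
E = |Q_enc|/(4πε₀r²) = (4.35×10^-5)/(4π·8.85×10^-12·(0.488)²) = 1.64e6 N/C.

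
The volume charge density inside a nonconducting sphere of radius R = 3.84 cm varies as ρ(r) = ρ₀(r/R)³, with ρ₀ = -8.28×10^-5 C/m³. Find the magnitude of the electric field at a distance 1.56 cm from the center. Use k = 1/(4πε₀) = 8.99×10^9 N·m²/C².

Symmetry ⇒ E = E(r) r̂. Gaussian sphere of radius r = 1.56 cm (r < R).
Integrate the density: Q_enc = 4π ∫₀^r ρ₀(r'/R)^3 r'² dr' = 4πρ₀ r^6/(6·R³) = -4.414×10^-11 C.
Since E is radial and uniform over the Gaussian sphere, Φ = E·4πr² = Q_enc/ε₀.
E = k|Q_enc|/r² = (8.99×10^9)(4.414×10^-11)/(0.0156)² = 1.63×10^3 N/C.

E ≈ 1.63×10^3 N/C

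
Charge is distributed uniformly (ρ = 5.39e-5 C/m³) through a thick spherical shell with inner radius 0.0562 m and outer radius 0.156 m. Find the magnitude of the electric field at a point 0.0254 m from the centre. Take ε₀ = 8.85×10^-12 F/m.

Use a concentric Gaussian sphere at r = 0.0254 m (r < 0.0562 m, inside the empty cavity).
Q_enc = 0 (all charge lies at larger r); Gauss's law gives E = 0.

E = 0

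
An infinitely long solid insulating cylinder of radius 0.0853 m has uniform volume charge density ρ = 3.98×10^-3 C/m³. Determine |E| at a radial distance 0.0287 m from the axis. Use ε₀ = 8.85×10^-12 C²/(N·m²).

|E| = 6.45e6 V/m

By cylindrical symmetry E is radial; use a coaxial Gaussian cylinder of radius 0.0287 m and length L (r < R).
Enclosed charge per unit length: λ_enc = ρ·πr² = (3.98×10^-3)π(0.0287)² = 1.03×10^-5 C/m.
Since E is radial and uniform over the curved surface, Φ = E·2πrL = Q_enc/ε₀ = λ_enc L/ε₀.
E = |λ_enc|/(2πε₀r) = (1.03e-5)/(2π·8.85×10^-12·0.0287) = 6.45×10^6 N/C.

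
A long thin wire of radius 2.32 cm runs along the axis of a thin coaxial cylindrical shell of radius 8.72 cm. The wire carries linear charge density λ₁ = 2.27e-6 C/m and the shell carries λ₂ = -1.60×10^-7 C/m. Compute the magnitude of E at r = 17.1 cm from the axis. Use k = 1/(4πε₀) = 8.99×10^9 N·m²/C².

|E| ≈ 2.22×10^5 N/C

Choose a coaxial cylinder of radius r = 17.1 cm (arbitrary length L) as the Gaussian surface (r > 8.72 cm, enclosing both).
λ_enc = λ₁ + λ₂ = (2.27e-6) + (-1.60e-7) = 2.11×10^-6 C/m.
Applying ∮E·dA = Q_enc/ε₀ with the end caps contributing no flux:
E = 2k|λ_enc|/r = 2(8.99×10^9)(2.11×10^-6)/(0.171) = 2.22e5 N/C.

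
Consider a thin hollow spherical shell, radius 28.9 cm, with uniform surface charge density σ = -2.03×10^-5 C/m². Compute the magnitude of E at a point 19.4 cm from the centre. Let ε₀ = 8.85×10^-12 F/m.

Symmetry ⇒ E = E(r) r̂. Gaussian sphere of radius r = 19.4 cm (inside the shell, r < 28.9 cm).
All the charge is outside the Gaussian surface: Q_enc = 0, hence E = 0 everywhere inside the shell.

|E| = 0 V/m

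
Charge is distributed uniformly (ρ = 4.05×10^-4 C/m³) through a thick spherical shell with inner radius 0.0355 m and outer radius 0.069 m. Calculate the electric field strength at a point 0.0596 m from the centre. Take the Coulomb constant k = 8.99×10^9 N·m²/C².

Symmetry ⇒ E = E(r) r̂. Gaussian sphere of radius r = 0.0596 m (within the shell material, 0.0355 m < r < 0.069 m).
Enclosed charge is the volume from a to r: Q_enc = (4π/3)ρ(r³ − a³) = 2.833×10^-7 C.
Applying ∮E·dA = Q_enc/ε₀ with Φ = E(4πr²):
E = k|Q_enc|/r² = (8.99×10^9)(2.833×10^-7)/(0.0596)² = 7.17e5 N/C.

|E| = 7.17e5 N/C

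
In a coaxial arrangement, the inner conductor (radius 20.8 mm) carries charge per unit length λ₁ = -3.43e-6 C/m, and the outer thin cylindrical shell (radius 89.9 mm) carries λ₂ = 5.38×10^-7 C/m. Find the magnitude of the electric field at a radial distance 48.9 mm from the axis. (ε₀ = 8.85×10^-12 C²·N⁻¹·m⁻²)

E ≈ 1.26e6 N/C

Take a coaxial cylindrical Gaussian surface of radius r = 48.9 mm and length L (between the conductors, 20.8 mm < r < 89.9 mm).
The shell at 89.9 mm lies outside the Gaussian surface, so λ_enc = λ₁ = -3.43e-6 C/m.
Applying ∮E·dA = Q_enc/ε₀ with the end caps contributing no flux:
E = |λ_enc|/(2πε₀r) = (3.43e-6)/(2π·8.85×10^-12·0.0489) = 1.26×10^6 N/C.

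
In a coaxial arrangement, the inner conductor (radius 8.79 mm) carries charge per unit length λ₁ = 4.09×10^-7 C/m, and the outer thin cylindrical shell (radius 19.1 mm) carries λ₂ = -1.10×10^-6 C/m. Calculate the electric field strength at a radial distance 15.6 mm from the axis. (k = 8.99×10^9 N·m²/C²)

Take a coaxial cylindrical Gaussian surface of radius r = 15.6 mm and length L (between the conductors, 8.79 mm < r < 19.1 mm).
Only the inner wire is enclosed; the outer shell contributes nothing inside itself. λ_enc = λ₁ = 4.09×10^-7 C/m.
By Gauss's law (flux through the curved wall only), E·2πrL = λ_enc L/ε₀.
E = 2k|λ_enc|/r = 2(8.99×10^9)(4.09×10^-7)/(0.0156) = 4.71×10^5 N/C.

4.71×10^5 V/m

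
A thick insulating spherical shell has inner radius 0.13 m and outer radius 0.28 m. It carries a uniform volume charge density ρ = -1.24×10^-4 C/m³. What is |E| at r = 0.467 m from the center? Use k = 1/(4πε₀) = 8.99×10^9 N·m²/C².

By spherical symmetry E is radial; choose a Gaussian sphere of radius r = 0.467 m (r > 0.28 m, enclosing the whole shell).
Q_enc = ρ·(4π/3)(b³ − a³) = (-1.24×10^-4)·(4π/3)·((0.28)³ − (0.13)³) = -1.026e-5 C.
By Gauss's law, ∮E·dA = E·4πr² = Q_enc/ε₀.
E = k|Q_enc|/r² = (8.99×10^9)(1.026e-5)/(0.467)² = 4.23e5 N/C.

E ≈ 4.23e5 V/m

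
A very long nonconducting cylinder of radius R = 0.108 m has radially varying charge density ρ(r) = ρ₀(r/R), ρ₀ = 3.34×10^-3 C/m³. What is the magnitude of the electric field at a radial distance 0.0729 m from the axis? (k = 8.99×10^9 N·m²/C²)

Take a coaxial cylindrical Gaussian surface of radius r = 0.0729 m and length L (r < R).
Integrating ρ over the cross-section to radius r: λ_enc = (2πρ₀/R) ∫₀^r r'^2 dr' = 2πρ₀ r^3/(3·R) = 2.509e-5 C/m.
Since E is radial and uniform over the curved surface, Φ = E·2πrL = Q_enc/ε₀ = λ_enc L/ε₀.
E = 2k|λ_enc|/r = 2(8.99×10^9)(2.509×10^-5)/(0.0729) = 6.19×10^6 N/C.

|E| ≈ 6.19×10^6 V/m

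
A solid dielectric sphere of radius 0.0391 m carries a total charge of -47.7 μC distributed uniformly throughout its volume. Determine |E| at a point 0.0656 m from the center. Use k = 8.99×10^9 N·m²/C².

|E| ≈ 9.96×10^7 N/C

Symmetry ⇒ E = E(r) r̂. Gaussian sphere of radius r = 0.0656 m (r > R, so the entire charge is enclosed).
Q_enc = -47.7 μC = -4.77×10^-5 C.
Gauss's law: E·4πr² = Q_enc/ε₀.
E = k|Q_enc|/r² = (8.99×10^9)(4.77×10^-5)/(0.0656)² = 9.96×10^7 N/C.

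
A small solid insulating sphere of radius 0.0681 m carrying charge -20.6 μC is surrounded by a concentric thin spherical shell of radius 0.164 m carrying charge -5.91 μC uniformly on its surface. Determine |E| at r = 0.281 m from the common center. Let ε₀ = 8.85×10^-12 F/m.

3.02×10^6 N/C

By spherical symmetry E is radial; choose a Gaussian sphere of radius r = 0.281 m (r > 0.164 m, enclosing both).
Q_enc = (-20.6 μC) + (-5.91 μC) = -2.651×10^-5 C.
Gauss's law: E·4πr² = Q_enc/ε₀.
E = |Q_enc|/(4πε₀r²) = (2.651×10^-5)/(4π·8.85×10^-12·(0.281)²) = 3.02×10^6 N/C.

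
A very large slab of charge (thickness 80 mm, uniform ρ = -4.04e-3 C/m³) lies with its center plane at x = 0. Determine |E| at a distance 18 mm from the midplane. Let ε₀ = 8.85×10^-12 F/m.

|E| = 8.22×10^6 N/C

By symmetry E is perpendicular to the slab. A Gaussian pillbox from −18 mm to +18 mm (face area A) lies entirely within the slab.
Q_enc = ρ·(2x)·A and flux = 2EA, so 2EA = 2ρxA/ε₀ ⇒ E = |ρ|x/ε₀.
E = (4.04×10^-3)(0.018)/(8.85×10^-12) = 8.22×10^6 N/C.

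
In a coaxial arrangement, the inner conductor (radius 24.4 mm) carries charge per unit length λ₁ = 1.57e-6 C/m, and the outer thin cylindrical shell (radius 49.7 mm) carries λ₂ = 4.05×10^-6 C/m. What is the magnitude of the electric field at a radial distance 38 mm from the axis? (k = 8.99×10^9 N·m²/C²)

|E| = 7.43×10^5 N/C

Coaxial Gaussian cylinder, radius r = 38 mm, length L (between the conductors, 24.4 mm < r < 49.7 mm).
Only the inner wire is enclosed; the outer shell contributes nothing inside itself. λ_enc = λ₁ = 1.57e-6 C/m.
Applying ∮E·dA = Q_enc/ε₀ with the end caps contributing no flux:
E = 2k|λ_enc|/r = 2(8.99×10^9)(1.57×10^-6)/(0.038) = 7.43e5 N/C.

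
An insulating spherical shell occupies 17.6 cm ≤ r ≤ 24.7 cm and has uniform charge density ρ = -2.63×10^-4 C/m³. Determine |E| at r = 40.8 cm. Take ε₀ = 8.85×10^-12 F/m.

Use a concentric Gaussian sphere at r = 40.8 cm (r > 24.7 cm, enclosing the whole shell).
Q_enc = ρ·(4π/3)(b³ − a³) = (-2.63e-4)·(4π/3)·((0.247)³ − (0.176)³) = -1.06×10^-5 C.
Applying ∮E·dA = Q_enc/ε₀ with Φ = E(4πr²):
E = |Q_enc|/(4πε₀r²) = (1.06×10^-5)/(4π·8.85×10^-12·(0.408)²) = 5.72e5 N/C.

E = 5.72×10^5 N/C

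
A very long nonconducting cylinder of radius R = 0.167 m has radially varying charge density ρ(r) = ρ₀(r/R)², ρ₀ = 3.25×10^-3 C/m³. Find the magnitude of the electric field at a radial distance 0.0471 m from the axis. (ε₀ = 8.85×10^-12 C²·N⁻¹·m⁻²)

3.44×10^5 N/C

Choose a coaxial cylinder of radius r = 0.0471 m (arbitrary length L) as the Gaussian surface (r < R).
Integrating ρ over the cross-section to radius r: λ_enc = (2πρ₀/R²) ∫₀^r r'^3 dr' = 2πρ₀ r^4/(4·R²) = 9.009×10^-7 C/m.
By Gauss's law (flux through the curved wall only), E·2πrL = λ_enc L/ε₀.
E = |λ_enc|/(2πε₀r) = (9.009×10^-7)/(2π·8.85×10^-12·0.0471) = 3.44×10^5 N/C.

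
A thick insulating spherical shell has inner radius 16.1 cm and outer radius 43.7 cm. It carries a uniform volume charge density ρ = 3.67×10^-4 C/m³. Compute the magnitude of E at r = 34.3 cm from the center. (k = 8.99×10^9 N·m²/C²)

4.25×10^6 N/C

Take a concentric spherical Gaussian surface of radius r = 34.3 cm (within the shell material, 16.1 cm < r < 43.7 cm).
Only the shell between 16.1 cm and r is enclosed: Q_enc = ρ·(4π/3)(r³ − a³) = (3.67×10^-4)·(4π/3)·((0.343)³ − (0.161)³) = 5.562e-5 C.
Gauss's law: E·4πr² = Q_enc/ε₀.
E = k|Q_enc|/r² = (8.99×10^9)(5.562e-5)/(0.343)² = 4.25e6 N/C.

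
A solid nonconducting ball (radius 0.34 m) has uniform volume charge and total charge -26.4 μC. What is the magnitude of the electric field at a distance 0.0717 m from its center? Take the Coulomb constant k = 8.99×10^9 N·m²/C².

E = 4.33×10^5 N/C

Use a concentric Gaussian sphere at r = 0.0717 m (r < R).
For a uniform sphere the enclosed fraction is (r/R)³, so Q_enc = (-26.4 μC)(0.0717/0.34)³ = -2.476e-7 C.
Applying ∮E·dA = Q_enc/ε₀ with Φ = E(4πr²):
E = k|Q_enc|/r² = (8.99×10^9)(2.476×10^-7)/(0.0717)² = 4.33×10^5 N/C.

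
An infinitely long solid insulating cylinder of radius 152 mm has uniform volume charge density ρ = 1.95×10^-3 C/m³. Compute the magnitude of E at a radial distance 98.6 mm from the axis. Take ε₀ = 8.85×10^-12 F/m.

E ≈ 1.09×10^7 N/C

Take a coaxial cylindrical Gaussian surface of radius r = 98.6 mm and length L (r < R).
Charge inside radius r per length L is ρ·πr²·L, so λ_enc = ρπr² = 5.956×10^-5 C/m.
Since E is radial and uniform over the curved surface, Φ = E·2πrL = Q_enc/ε₀ = λ_enc L/ε₀.
E = |λ_enc|/(2πε₀r) = (5.956e-5)/(2π·8.85×10^-12·0.0986) = 1.09×10^7 N/C.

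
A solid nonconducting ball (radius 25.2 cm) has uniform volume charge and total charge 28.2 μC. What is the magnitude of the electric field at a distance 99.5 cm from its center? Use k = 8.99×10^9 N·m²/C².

|E| = 2.56×10^5 N/C

Use a concentric Gaussian sphere at r = 99.5 cm (r > R, so the entire charge is enclosed).
Q_enc = 28.2 μC = 2.82e-5 C.
Gauss's law: E·4πr² = Q_enc/ε₀.
E = k|Q_enc|/r² = (8.99×10^9)(2.82×10^-5)/(0.995)² = 2.56×10^5 N/C.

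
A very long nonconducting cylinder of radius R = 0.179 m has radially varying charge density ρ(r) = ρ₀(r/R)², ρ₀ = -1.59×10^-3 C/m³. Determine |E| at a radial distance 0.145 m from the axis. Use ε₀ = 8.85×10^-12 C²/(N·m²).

By cylindrical symmetry E is radial; use a coaxial Gaussian cylinder of radius 0.145 m and length L (r < R).
Integrating ρ over the cross-section to radius r: λ_enc = (2πρ₀/R²) ∫₀^r r'^3 dr' = 2πρ₀ r^4/(4·R²) = -3.446×10^-5 C/m.
Gauss's law: E·2πrL = λ_enc L/ε₀.
E = |λ_enc|/(2πε₀r) = (3.446×10^-5)/(2π·8.85×10^-12·0.145) = 4.27×10^6 N/C.

|E| = 4.27×10^6 V/m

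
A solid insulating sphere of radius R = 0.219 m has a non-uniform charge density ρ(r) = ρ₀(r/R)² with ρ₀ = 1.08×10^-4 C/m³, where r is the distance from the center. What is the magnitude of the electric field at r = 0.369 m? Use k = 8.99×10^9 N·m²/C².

E = 1.88×10^5 V/m

Use a concentric Gaussian sphere at r = 0.369 m (r > R, all charge enclosed).
Q_enc = 4π ∫₀^R ρ₀(r'/R)^2 r'² dr' = 4πρ₀R³/5 = 2.851e-6 C.
Since E is radial and uniform over the Gaussian sphere, Φ = E·4πr² = Q_enc/ε₀.
E = k|Q_enc|/r² = (8.99×10^9)(2.851×10^-6)/(0.369)² = 1.88×10^5 N/C.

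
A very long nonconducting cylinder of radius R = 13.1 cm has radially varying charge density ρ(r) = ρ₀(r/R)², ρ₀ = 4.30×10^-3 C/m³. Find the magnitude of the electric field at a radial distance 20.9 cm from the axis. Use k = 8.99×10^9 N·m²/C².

|E| = 9.97×10^6 N/C

Coaxial Gaussian cylinder, radius r = 20.9 cm, length L (r > R, full charge per length enclosed).
λ_enc = 2π ∫₀^R ρ₀(r'/R)^2 r' dr' = 2πρ₀R²/4 = 1.159e-4 C/m.
Since E is radial and uniform over the curved surface, Φ = E·2πrL = Q_enc/ε₀ = λ_enc L/ε₀.
E = 2k|λ_enc|/r = 2(8.99×10^9)(1.159×10^-4)/(0.209) = 9.97×10^6 N/C.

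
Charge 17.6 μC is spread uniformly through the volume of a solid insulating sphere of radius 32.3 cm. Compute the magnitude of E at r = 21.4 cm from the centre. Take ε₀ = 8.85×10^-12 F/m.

E ≈ 1.00e6 N/C

By spherical symmetry E is radial; choose a Gaussian sphere of radius r = 21.4 cm (r < R).
For a uniform sphere the enclosed fraction is (r/R)³, so Q_enc = (17.6 μC)(0.214/0.323)³ = 5.119e-6 C.
Since E is radial and uniform over the Gaussian sphere, Φ = E·4πr² = Q_enc/ε₀.
E = |Q_enc|/(4πε₀r²) = (5.119e-6)/(4π·8.85×10^-12·(0.214)²) = 1.00e6 N/C.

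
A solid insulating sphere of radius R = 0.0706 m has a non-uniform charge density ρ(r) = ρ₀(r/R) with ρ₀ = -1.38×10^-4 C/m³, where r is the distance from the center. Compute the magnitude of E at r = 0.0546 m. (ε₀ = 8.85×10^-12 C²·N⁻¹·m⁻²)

Use a concentric Gaussian sphere at r = 0.0546 m (r < R).
Q_enc = ∫₀^r ρ(r')·4πr'² dr' = (4πρ₀/R) ∫₀^r r'^3 dr' = 4πρ₀ r^4/(4·R) = -5.458e-8 C.
By Gauss's law, ∮E·dA = E·4πr² = Q_enc/ε₀.
E = |Q_enc|/(4πε₀r²) = (5.458×10^-8)/(4π·8.85×10^-12·(0.0546)²) = 1.65×10^5 N/C.

E ≈ 1.65×10^5 N/C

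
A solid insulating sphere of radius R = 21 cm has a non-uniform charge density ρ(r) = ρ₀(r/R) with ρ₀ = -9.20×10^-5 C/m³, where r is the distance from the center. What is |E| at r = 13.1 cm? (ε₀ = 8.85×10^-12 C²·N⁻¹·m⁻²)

Take a concentric spherical Gaussian surface of radius r = 13.1 cm (r < R).
Q_enc = ∫₀^r ρ(r')·4πr'² dr' = (4πρ₀/R) ∫₀^r r'^3 dr' = 4πρ₀ r^4/(4·R) = -4.053e-7 C.
By Gauss's law, ∮E·dA = E·4πr² = Q_enc/ε₀.
E = |Q_enc|/(4πε₀r²) = (4.053×10^-7)/(4π·8.85×10^-12·(0.131)²) = 2.12×10^5 N/C.

E = 2.12×10^5 V/m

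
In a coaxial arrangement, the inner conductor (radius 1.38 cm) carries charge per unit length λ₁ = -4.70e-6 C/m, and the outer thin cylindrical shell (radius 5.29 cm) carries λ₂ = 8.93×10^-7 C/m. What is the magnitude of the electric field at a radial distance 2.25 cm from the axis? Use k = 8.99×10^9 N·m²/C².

Coaxial Gaussian cylinder, radius r = 2.25 cm, length L (between the conductors, 1.38 cm < r < 5.29 cm).
Only the inner wire is enclosed; the outer shell contributes nothing inside itself. λ_enc = λ₁ = -4.70×10^-6 C/m.
Since E is radial and uniform over the curved surface, Φ = E·2πrL = Q_enc/ε₀ = λ_enc L/ε₀.
E = 2k|λ_enc|/r = 2(8.99×10^9)(4.70e-6)/(0.0225) = 3.76×10^6 N/C.

E = 3.76×10^6 N/C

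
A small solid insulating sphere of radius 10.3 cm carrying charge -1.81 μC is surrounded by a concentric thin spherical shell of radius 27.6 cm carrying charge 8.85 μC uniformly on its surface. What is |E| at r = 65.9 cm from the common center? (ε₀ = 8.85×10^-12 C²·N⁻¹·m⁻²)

|E| ≈ 1.46e5 N/C

By spherical symmetry E is radial; choose a Gaussian sphere of radius r = 65.9 cm (r > 27.6 cm, enclosing both).
Q_enc = (-1.81 μC) + (8.85 μC) = 7.04×10^-6 C.
Applying ∮E·dA = Q_enc/ε₀ with Φ = E(4πr²):
E = |Q_enc|/(4πε₀r²) = (7.04×10^-6)/(4π·8.85×10^-12·(0.659)²) = 1.46e5 N/C.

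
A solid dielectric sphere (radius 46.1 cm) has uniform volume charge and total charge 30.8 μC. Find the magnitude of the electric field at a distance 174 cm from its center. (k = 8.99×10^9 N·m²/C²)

Symmetry ⇒ E = E(r) r̂. Gaussian sphere of radius r = 174 cm (r > R, so the entire charge is enclosed).
Q_enc = 30.8 μC = 3.08×10^-5 C.
Applying ∮E·dA = Q_enc/ε₀ with Φ = E(4πr²):
E = k|Q_enc|/r² = (8.99×10^9)(3.08×10^-5)/(1.74)² = 9.15×10^4 N/C.

E ≈ 9.15e4 V/m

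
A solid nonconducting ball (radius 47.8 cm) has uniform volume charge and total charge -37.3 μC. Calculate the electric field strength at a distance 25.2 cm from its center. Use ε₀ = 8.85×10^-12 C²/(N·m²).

|E| ≈ 7.74e5 N/C

By spherical symmetry E is radial; choose a Gaussian sphere of radius r = 25.2 cm (r < R).
For a uniform sphere the enclosed fraction is (r/R)³, so Q_enc = (-37.3 μC)(0.252/0.478)³ = -5.465×10^-6 C.
Since E is radial and uniform over the Gaussian sphere, Φ = E·4πr² = Q_enc/ε₀.
E = |Q_enc|/(4πε₀r²) = (5.465×10^-6)/(4π·8.85×10^-12·(0.252)²) = 7.74×10^5 N/C.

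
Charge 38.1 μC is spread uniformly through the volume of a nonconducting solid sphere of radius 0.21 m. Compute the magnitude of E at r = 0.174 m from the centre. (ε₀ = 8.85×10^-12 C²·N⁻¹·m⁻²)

|E| = 6.44×10^6 N/C

Take a concentric spherical Gaussian surface of radius r = 0.174 m (r < R).
For a uniform sphere the enclosed fraction is (r/R)³, so Q_enc = (38.1 μC)(0.174/0.21)³ = 2.167×10^-5 C.
Applying ∮E·dA = Q_enc/ε₀ with Φ = E(4πr²):
E = |Q_enc|/(4πε₀r²) = (2.167×10^-5)/(4π·8.85×10^-12·(0.174)²) = 6.44×10^6 N/C.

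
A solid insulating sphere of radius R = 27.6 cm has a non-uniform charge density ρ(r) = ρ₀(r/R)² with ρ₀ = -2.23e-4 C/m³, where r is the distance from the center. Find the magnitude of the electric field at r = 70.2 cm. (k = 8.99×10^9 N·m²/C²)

Take a concentric spherical Gaussian surface of radius r = 70.2 cm (r > R, all charge enclosed).
Q_enc = 4π ∫₀^R ρ₀(r'/R)^2 r'² dr' = 4πρ₀R³/5 = -1.178×10^-5 C.
Gauss's law: E·4πr² = Q_enc/ε₀.
E = k|Q_enc|/r² = (8.99×10^9)(1.178×10^-5)/(0.702)² = 2.15×10^5 N/C.

2.15e5 N/C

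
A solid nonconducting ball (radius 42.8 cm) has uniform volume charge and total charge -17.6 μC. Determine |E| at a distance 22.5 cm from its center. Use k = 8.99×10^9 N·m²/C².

|E| ≈ 4.54×10^5 N/C

Use a concentric Gaussian sphere at r = 22.5 cm (r < R).
Only the charge within r is enclosed: Q_enc = Q·(r/R)³ = (-17.6 μC)·(22.5 cm/42.8 cm)³ = -2.557e-6 C.
Since E is radial and uniform over the Gaussian sphere, Φ = E·4πr² = Q_enc/ε₀.
E = k|Q_enc|/r² = (8.99×10^9)(2.557×10^-6)/(0.225)² = 4.54e5 N/C.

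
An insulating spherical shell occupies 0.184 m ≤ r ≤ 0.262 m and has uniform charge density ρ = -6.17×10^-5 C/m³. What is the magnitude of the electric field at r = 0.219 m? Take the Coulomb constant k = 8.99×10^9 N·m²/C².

Take a concentric spherical Gaussian surface of radius r = 0.219 m (within the shell material, 0.184 m < r < 0.262 m).
Enclosed charge is the volume from a to r: Q_enc = (4π/3)ρ(r³ − a³) = -1.105×10^-6 C.
Gauss's law: E·4πr² = Q_enc/ε₀.
E = k|Q_enc|/r² = (8.99×10^9)(1.105e-6)/(0.219)² = 2.07e5 N/C.

2.07e5 N/C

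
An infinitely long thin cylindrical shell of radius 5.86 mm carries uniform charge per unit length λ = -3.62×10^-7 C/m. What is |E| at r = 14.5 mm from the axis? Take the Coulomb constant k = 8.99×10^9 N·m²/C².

|E| = 4.49e5 N/C

Take a coaxial cylindrical Gaussian surface of radius r = 14.5 mm and length L (r > 5.86 mm).
The full line charge is enclosed: λ_enc = -3.62×10^-7 C/m.
Gauss's law: E·2πrL = λ_enc L/ε₀.
E = 2k|λ_enc|/r = 2(8.99×10^9)(3.62×10^-7)/(0.0145) = 4.49e5 N/C.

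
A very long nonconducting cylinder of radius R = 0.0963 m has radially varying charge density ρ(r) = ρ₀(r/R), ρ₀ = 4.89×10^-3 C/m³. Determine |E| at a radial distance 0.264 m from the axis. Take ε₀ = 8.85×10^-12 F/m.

By cylindrical symmetry E is radial; use a coaxial Gaussian cylinder of radius 0.264 m and length L (r > R, full charge per length enclosed).
λ_enc = 2π ∫₀^R ρ₀(r'/R)^1 r' dr' = 2πρ₀R²/3 = 9.498e-5 C/m.
Since E is radial and uniform over the curved surface, Φ = E·2πrL = Q_enc/ε₀ = λ_enc L/ε₀.
E = |λ_enc|/(2πε₀r) = (9.498×10^-5)/(2π·8.85×10^-12·0.264) = 6.47×10^6 N/C.

|E| = 6.47×10^6 V/m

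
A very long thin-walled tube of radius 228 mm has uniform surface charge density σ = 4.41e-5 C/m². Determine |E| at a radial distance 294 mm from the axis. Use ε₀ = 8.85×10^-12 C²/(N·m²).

By cylindrical symmetry E is radial; use a coaxial Gaussian cylinder of radius 294 mm and length L (r > 228 mm).
The whole shell is enclosed: λ_enc = σ·2πR = (4.41e-5)·2π·(0.228) = 6.318e-5 C/m.
Since E is radial and uniform over the curved surface, Φ = E·2πrL = Q_enc/ε₀ = λ_enc L/ε₀.
E = |λ_enc|/(2πε₀r) = (6.318×10^-5)/(2π·8.85×10^-12·0.294) = 3.86×10^6 N/C.

|E| = 3.86e6 N/C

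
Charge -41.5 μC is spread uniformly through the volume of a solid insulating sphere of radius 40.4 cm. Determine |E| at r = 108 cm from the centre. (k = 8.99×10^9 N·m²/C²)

By spherical symmetry E is radial; choose a Gaussian sphere of radius r = 108 cm (r > R, so the entire charge is enclosed).
Q_enc = -41.5 μC = -4.15×10^-5 C.
Gauss's law: E·4πr² = Q_enc/ε₀.
E = k|Q_enc|/r² = (8.99×10^9)(4.15e-5)/(1.08)² = 3.20×10^5 N/C.

|E| = 3.20×10^5 V/m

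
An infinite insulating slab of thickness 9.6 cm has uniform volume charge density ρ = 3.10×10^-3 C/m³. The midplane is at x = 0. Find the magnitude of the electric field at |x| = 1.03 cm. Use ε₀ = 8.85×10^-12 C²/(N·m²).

By symmetry E is perpendicular to the slab. A Gaussian pillbox from −1.03 cm to +1.03 cm (face area A) lies entirely within the slab.
Q_enc = ρ·(2x)·A and flux = 2EA, so 2EA = 2ρxA/ε₀ ⇒ E = |ρ|x/ε₀.
E = (3.10e-3)(0.0103)/(8.85×10^-12) = 3.61×10^6 N/C.

|E| ≈ 3.61e6 N/C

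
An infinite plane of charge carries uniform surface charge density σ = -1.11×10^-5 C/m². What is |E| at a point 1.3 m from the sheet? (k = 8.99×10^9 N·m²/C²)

The symmetry is planar: E is normal to the sheet and the same magnitude on both sides. Take a pillbox straddling the sheet with end-cap area A.
Flux Φ = 2EA and Q_enc = σA, so 2EA = σA/ε₀ ⇒ E = |σ|/(2ε₀), independent of distance.
E = 2πk|σ| = 2π(8.99×10^9)(1.11×10^-5) = 6.27e5 N/C.

|E| ≈ 6.27×10^5 N/C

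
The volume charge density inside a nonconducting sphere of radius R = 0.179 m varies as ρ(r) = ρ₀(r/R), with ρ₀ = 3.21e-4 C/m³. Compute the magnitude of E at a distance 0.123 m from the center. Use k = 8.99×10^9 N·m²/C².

Symmetry ⇒ E = E(r) r̂. Gaussian sphere of radius r = 0.123 m (r < R).
Integrate the density: Q_enc = 4π ∫₀^r ρ₀(r'/R)^1 r'² dr' = 4πρ₀ r^4/(4·R) = 1.29×10^-6 C.
By Gauss's law, ∮E·dA = E·4πr² = Q_enc/ε₀.
E = k|Q_enc|/r² = (8.99×10^9)(1.29×10^-6)/(0.123)² = 7.66×10^5 N/C.

E ≈ 7.66×10^5 N/C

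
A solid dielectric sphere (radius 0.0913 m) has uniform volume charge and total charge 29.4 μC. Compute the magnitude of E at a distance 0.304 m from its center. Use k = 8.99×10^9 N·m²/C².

Use a concentric Gaussian sphere at r = 0.304 m (r > R, so the entire charge is enclosed).
Q_enc = 29.4 μC = 2.94e-5 C.
Since E is radial and uniform over the Gaussian sphere, Φ = E·4πr² = Q_enc/ε₀.
E = k|Q_enc|/r² = (8.99×10^9)(2.94e-5)/(0.304)² = 2.86×10^6 N/C.

|E| ≈ 2.86e6 N/C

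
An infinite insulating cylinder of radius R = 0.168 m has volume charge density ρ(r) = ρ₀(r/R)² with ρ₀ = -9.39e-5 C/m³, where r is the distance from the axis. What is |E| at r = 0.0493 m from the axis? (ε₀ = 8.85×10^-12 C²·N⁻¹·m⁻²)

E ≈ 1.13×10^4 N/C

Coaxial Gaussian cylinder, radius r = 0.0493 m, length L (r < R).
Integrating ρ over the cross-section to radius r: λ_enc = (2πρ₀/R²) ∫₀^r r'^3 dr' = 2πρ₀ r^4/(4·R²) = -3.087×10^-8 C/m.
Applying ∮E·dA = Q_enc/ε₀ with the end caps contributing no flux:
E = |λ_enc|/(2πε₀r) = (3.087×10^-8)/(2π·8.85×10^-12·0.0493) = 1.13e4 N/C.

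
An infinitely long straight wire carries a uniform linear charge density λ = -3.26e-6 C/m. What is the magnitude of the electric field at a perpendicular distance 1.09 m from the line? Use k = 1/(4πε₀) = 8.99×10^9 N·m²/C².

Take a coaxial cylindrical Gaussian surface of radius r = 1.09 m and length L.
Q_enc = λL, so λ_enc = -3.26×10^-6 C/m.
By Gauss's law (flux through the curved wall only), E·2πrL = λ_enc L/ε₀.
E = 2k|λ_enc|/r = 2(8.99×10^9)(3.26×10^-6)/(1.09) = 5.38×10^4 N/C.

|E| = 5.38×10^4 N/C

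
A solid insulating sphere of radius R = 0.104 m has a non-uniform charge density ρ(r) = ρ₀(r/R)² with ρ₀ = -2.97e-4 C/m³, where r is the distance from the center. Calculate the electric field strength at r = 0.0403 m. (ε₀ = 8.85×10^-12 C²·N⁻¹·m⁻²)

Take a concentric spherical Gaussian surface of radius r = 0.0403 m (r < R).
Q_enc = ∫₀^r ρ(r')·4πr'² dr' = (4πρ₀/R²) ∫₀^r r'^4 dr' = 4πρ₀ r^5/(5·R²) = -7.336e-9 C.
Gauss's law: E·4πr² = Q_enc/ε₀.
E = |Q_enc|/(4πε₀r²) = (7.336×10^-9)/(4π·8.85×10^-12·(0.0403)²) = 4.06×10^4 N/C.

E = 4.06e4 N/C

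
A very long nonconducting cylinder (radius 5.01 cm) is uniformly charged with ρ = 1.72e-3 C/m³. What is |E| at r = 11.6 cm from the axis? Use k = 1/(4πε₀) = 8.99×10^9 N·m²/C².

Take a coaxial cylindrical Gaussian surface of radius r = 11.6 cm and length L (r > 5.01 cm, full cross-section enclosed).
λ_enc = ρ·πR² = (1.72e-3)π(0.0501)² = 1.356e-5 C/m.
Applying ∮E·dA = Q_enc/ε₀ with the end caps contributing no flux:
E = 2k|λ_enc|/r = 2(8.99×10^9)(1.356×10^-5)/(0.116) = 2.10e6 N/C.

2.10e6 N/C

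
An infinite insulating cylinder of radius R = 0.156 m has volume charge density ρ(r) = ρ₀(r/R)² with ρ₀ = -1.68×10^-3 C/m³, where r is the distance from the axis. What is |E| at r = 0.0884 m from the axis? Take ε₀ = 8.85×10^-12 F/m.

Take a coaxial cylindrical Gaussian surface of radius r = 0.0884 m and length L (r < R).
λ_enc = ∫₀^r ρ(r')·2πr' dr' = (2πρ₀/R²)·r^4/4 = -6.622e-6 C/m.
By Gauss's law (flux through the curved wall only), E·2πrL = λ_enc L/ε₀.
E = |λ_enc|/(2πε₀r) = (6.622×10^-6)/(2π·8.85×10^-12·0.0884) = 1.35×10^6 N/C.

E = 1.35×10^6 N/C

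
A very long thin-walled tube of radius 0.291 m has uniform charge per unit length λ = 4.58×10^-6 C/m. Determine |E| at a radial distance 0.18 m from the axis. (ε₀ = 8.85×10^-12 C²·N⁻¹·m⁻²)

E = 0

Coaxial Gaussian cylinder, radius r = 0.18 m, length L (r < 0.291 m, inside the shell).
All the surface charge lies outside this cylinder: Q_enc = 0, hence E = 0.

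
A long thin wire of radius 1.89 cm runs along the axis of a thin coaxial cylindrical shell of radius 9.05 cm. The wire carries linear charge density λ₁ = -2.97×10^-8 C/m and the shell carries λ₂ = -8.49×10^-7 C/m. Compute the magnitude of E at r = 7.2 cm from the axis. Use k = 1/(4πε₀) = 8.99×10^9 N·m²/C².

|E| ≈ 7.42×10^3 N/C

By cylindrical symmetry E is radial; use a coaxial Gaussian cylinder of radius 7.2 cm and length L (between the conductors, 1.89 cm < r < 9.05 cm).
The shell at 9.05 cm lies outside the Gaussian surface, so λ_enc = λ₁ = -2.97e-8 C/m.
Since E is radial and uniform over the curved surface, Φ = E·2πrL = Q_enc/ε₀ = λ_enc L/ε₀.
E = 2k|λ_enc|/r = 2(8.99×10^9)(2.97e-8)/(0.072) = 7.42e3 N/C.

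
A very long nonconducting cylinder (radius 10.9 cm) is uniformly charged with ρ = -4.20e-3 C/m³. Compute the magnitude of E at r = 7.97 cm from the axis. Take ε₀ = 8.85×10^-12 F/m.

E ≈ 1.89×10^7 V/m

Take a coaxial cylindrical Gaussian surface of radius r = 7.97 cm and length L (r < R).
Charge inside radius r per length L is ρ·πr²·L, so λ_enc = ρπr² = -8.381×10^-5 C/m.
Since E is radial and uniform over the curved surface, Φ = E·2πrL = Q_enc/ε₀ = λ_enc L/ε₀.
E = |λ_enc|/(2πε₀r) = (8.381×10^-5)/(2π·8.85×10^-12·0.0797) = 1.89e7 N/C.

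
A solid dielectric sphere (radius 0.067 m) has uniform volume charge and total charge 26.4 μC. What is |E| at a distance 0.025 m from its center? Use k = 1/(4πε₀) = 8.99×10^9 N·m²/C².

Symmetry ⇒ E = E(r) r̂. Gaussian sphere of radius r = 0.025 m (r < R).
Only the charge within r is enclosed: Q_enc = Q·(r/R)³ = (26.4 μC)·(0.025 m/0.067 m)³ = 1.372×10^-6 C.
Gauss's law: E·4πr² = Q_enc/ε₀.
E = k|Q_enc|/r² = (8.99×10^9)(1.372×10^-6)/(0.025)² = 1.97e7 N/C.

|E| ≈ 1.97×10^7 N/C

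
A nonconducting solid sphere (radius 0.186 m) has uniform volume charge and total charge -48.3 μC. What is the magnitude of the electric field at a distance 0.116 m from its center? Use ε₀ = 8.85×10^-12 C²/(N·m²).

By spherical symmetry E is radial; choose a Gaussian sphere of radius r = 0.116 m (r < R).
Only the charge within r is enclosed: Q_enc = Q·(r/R)³ = (-48.3 μC)·(0.116 m/0.186 m)³ = -1.172×10^-5 C.
Applying ∮E·dA = Q_enc/ε₀ with Φ = E(4πr²):
E = |Q_enc|/(4πε₀r²) = (1.172e-5)/(4π·8.85×10^-12·(0.116)²) = 7.83e6 N/C.

E ≈ 7.83×10^6 V/m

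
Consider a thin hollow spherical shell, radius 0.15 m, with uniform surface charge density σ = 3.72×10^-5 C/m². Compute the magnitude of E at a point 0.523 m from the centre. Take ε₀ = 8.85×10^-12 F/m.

Use a concentric Gaussian sphere at r = 0.523 m (r > 0.15 m).
The entire shell is enclosed: Q_enc = σ·4πR² = (3.72e-5)·4π·(0.15)² = 1.052×10^-5 C.
Gauss's law: E·4πr² = Q_enc/ε₀.
E = |Q_enc|/(4πε₀r²) = (1.052×10^-5)/(4π·8.85×10^-12·(0.523)²) = 3.46×10^5 N/C.

E ≈ 3.46e5 N/C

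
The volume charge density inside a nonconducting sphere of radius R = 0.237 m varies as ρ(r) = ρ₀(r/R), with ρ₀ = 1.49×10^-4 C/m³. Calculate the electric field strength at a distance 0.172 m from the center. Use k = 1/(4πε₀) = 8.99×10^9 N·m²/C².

By spherical symmetry E is radial; choose a Gaussian sphere of radius r = 0.172 m (r < R).
Q_enc = ∫₀^r ρ(r')·4πr'² dr' = (4πρ₀/R) ∫₀^r r'^3 dr' = 4πρ₀ r^4/(4·R) = 1.729×10^-6 C.
By Gauss's law, ∮E·dA = E·4πr² = Q_enc/ε₀.
E = k|Q_enc|/r² = (8.99×10^9)(1.729×10^-6)/(0.172)² = 5.25×10^5 N/C.

|E| = 5.25e5 N/C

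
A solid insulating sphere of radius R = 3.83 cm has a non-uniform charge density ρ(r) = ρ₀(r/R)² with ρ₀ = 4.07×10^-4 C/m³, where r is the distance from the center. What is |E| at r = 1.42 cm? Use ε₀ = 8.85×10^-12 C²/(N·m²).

|E| = 1.80×10^4 N/C

By spherical symmetry E is radial; choose a Gaussian sphere of radius r = 1.42 cm (r < R).
Integrate the density: Q_enc = 4π ∫₀^r ρ₀(r'/R)^2 r'² dr' = 4πρ₀ r^5/(5·R²) = 4.026×10^-10 C.
Gauss's law: E·4πr² = Q_enc/ε₀.
E = |Q_enc|/(4πε₀r²) = (4.026×10^-10)/(4π·8.85×10^-12·(0.0142)²) = 1.80e4 N/C.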